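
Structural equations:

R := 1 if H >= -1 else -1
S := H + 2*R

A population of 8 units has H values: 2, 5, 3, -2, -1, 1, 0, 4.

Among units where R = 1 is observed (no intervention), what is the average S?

Observing R=1 restricts to units where R's equation naturally yields 1: H ∈ {2, 5, 3, -1, 1, 0, 4}. In that subpopulation S = 4, 7, 5, 1, 3, 2, 6, mean 4.

4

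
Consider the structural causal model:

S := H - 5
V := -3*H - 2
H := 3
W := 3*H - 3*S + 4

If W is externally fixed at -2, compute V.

-11

The intervention breaks the incoming arrows to W: W := 3*H - 3*S + 4 no longer applies, and W = -2.
V is not downstream of the intervention, so its value is determined by the original equations.
V = -3*H - 2  [with H=3]  = -11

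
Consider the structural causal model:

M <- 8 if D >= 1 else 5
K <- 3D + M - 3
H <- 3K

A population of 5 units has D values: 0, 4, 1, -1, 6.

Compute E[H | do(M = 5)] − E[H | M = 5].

22.5

Under do(M=5), M's equation is replaced by M=5 for every unit. Per-unit H: 6, 42, 15, -3, 60. Mean = 24.
E[H|M=5] averages over only the 2 units with M=5 (D = 0, -1): H = 6, -3, mean 1.5.
Difference = 24 − 1.5 = 22.5.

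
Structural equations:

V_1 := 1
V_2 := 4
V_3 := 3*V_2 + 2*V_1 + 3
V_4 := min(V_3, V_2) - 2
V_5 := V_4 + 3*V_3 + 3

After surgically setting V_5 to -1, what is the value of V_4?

2

The intervention breaks the incoming arrows to V_5: V_5 := V_4 + 3*V_3 + 3 no longer applies, and V_5 = -1.
Since V_4 is not a descendant of the intervened variable, it is unaffected.
V_3 = 3*V_2 + 2*V_1 + 3  [with V_2=4, V_1=1]  = 17
V_4 = min(V_3, V_2) - 2  [with V_3=17, V_2=4]  = 2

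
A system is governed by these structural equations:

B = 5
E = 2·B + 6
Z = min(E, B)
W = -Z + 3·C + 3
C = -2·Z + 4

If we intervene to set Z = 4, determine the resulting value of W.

-13

do(Z=4) replaces the equation Z = min(E, B) with the constant Z = 4.
C = -2·Z + 4  [with Z=4]  = -4
W = -Z + 3·C + 3  [with Z=4, C=-4]  = -13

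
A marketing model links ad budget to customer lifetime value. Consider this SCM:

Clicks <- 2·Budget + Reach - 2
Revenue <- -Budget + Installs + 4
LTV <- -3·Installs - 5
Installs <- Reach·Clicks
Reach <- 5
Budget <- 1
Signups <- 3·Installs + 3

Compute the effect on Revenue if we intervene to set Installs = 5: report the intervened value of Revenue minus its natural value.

Under do(Installs=5), the mechanism Installs <- Reach·Clicks is discarded; Installs is fixed at 5.
Revenue = -Budget + Installs + 4  [with Budget=1, Installs=5]  = 8
Without intervention: Clicks = 2·Budget + Reach - 2  [with Budget=1, Reach=5]  = 5; Installs = Reach·Clicks  [with Reach=5, Clicks=5]  = 25; Revenue = -Budget + Installs + 4  [with Budget=1, Installs=25]  = 28.
Change = 8 − 28 = -20.

-20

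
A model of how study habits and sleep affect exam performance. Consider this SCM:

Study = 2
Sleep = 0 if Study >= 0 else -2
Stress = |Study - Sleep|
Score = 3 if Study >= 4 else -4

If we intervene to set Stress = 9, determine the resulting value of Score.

The intervention breaks the incoming arrows to Stress: Stress = |Study - Sleep| no longer applies, and Stress = 9.
Score is not downstream of the intervention, so its value is determined by the original equations.
Score = 3 if Study >= 4 else -4  [with Study=2]  = -4

-4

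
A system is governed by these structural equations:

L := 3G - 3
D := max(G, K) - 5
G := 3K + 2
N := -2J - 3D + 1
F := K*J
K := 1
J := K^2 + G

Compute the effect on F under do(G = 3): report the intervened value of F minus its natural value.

-2

Under do(G=3), the mechanism G := 3K + 2 is discarded; G is fixed at 3.
J = K^2 + G  [with K=1, G=3]  = 4
F = K*J  [with K=1, J=4]  = 4
Without intervention: G = 3K + 2  [with K=1]  = 5; J = K^2 + G  [with K=1, G=5]  = 6; F = K*J  [with K=1, J=6]  = 6.
Change = 4 − 6 = -2.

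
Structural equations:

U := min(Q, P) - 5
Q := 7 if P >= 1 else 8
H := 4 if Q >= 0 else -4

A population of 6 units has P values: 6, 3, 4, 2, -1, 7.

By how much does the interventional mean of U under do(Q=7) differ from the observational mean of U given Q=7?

Under do(Q=7), Q's equation is replaced by Q=7 for every unit. Per-unit U: 1, -2, -1, -3, -6, 2. Mean = -1.5.
E[U|Q=7] averages over only the 5 units with Q=7 (P = 6, 3, 4, 2, 7): U = 1, -2, -1, -3, 2, mean -0.6.
Difference = -1.5 − (-0.6) = -0.9.

-0.9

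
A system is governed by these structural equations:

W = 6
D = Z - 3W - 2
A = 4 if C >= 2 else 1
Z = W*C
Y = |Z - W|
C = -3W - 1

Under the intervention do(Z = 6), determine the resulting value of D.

-14

The intervention breaks the incoming arrows to Z: Z = W*C no longer applies, and Z = 6.
D = Z - 3W - 2  [with Z=6, W=6]  = -14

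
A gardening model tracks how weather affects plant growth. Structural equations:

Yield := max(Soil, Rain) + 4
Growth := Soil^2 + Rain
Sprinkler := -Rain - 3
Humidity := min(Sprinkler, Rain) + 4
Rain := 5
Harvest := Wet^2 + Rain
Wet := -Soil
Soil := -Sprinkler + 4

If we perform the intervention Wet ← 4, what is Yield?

16

The intervention breaks the incoming arrows to Wet: Wet := -Soil no longer applies, and Wet = 4.
No directed path runs from Wet to Yield, so Yield keeps its natural value.
Sprinkler = -Rain - 3  [with Rain=5]  = -8
Soil = -Sprinkler + 4  [with Sprinkler=-8]  = 12
Yield = max(Soil, Rain) + 4  [with Soil=12, Rain=5]  = 16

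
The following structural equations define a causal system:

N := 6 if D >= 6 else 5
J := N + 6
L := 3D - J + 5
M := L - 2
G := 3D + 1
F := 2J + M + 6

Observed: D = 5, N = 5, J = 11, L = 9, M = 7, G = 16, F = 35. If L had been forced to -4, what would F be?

22

The intervention breaks the incoming arrows to L: L := 3D - J + 5 no longer applies, and L = -4.
N = 6 if D >= 6 else 5  [with D=5]  = 5
J = N + 6  [with N=5]  = 11
M = L - 2  [with L=-4]  = -6
F = 2J + M + 6  [with J=11, M=-6]  = 22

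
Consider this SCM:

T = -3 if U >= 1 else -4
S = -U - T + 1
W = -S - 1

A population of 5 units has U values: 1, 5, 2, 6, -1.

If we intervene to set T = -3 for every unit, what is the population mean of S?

1.4

do(T=-3) breaks T's dependence on U. With T=-3 fixed, S across the units is 3, -1, 2, -2, 5, mean 1.4.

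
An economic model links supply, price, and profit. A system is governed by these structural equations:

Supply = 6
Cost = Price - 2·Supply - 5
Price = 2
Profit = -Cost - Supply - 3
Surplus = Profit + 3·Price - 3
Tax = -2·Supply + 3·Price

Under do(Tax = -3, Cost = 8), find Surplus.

-14

The joint intervention fixes Tax = -3, Cost = 8, removing each variable's own equation.
Profit = -Cost - Supply - 3  [with Cost=8, Supply=6]  = -17
Surplus = Profit + 3·Price - 3  [with Profit=-17, Price=2]  = -14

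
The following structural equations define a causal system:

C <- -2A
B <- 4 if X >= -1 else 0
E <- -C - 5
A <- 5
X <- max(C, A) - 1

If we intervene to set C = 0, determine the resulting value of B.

do(C=0) replaces the equation C <- -2A with the constant C = 0.
X = max(C, A) - 1  [with C=0, A=5]  = 4
B = 4 if X >= -1 else 0  [with X=4]  = 4

4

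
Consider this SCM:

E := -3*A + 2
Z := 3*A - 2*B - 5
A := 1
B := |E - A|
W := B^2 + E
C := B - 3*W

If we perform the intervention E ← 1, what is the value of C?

-3

do(E=1) replaces the equation E := -3*A + 2 with the constant E = 1.
B = |E - A|  [with E=1, A=1]  = 0
W = B^2 + E  [with B=0, E=1]  = 1
C = B - 3*W  [with B=0, W=1]  = -3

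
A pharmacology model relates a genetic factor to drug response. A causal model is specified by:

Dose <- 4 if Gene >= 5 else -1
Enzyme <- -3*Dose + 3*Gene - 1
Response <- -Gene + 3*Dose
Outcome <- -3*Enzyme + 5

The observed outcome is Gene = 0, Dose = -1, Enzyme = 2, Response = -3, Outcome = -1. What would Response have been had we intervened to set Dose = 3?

Under do(Dose=3), the mechanism Dose <- 4 if Gene >= 5 else -1 is discarded; Dose is fixed at 3.
Response = -Gene + 3*Dose  [with Gene=0, Dose=3]  = 9

9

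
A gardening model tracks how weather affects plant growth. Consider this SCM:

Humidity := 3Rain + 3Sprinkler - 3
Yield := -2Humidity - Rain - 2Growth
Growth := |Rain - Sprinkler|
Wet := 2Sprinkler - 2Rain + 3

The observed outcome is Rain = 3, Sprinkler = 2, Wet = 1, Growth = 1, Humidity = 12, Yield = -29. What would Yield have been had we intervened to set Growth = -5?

-17

Under do(Growth=-5), the mechanism Growth := |Rain - Sprinkler| is discarded; Growth is fixed at -5.
Humidity = 3Rain + 3Sprinkler - 3  [with Rain=3, Sprinkler=2]  = 12
Yield = -2Humidity - Rain - 2Growth  [with Humidity=12, Rain=3, Growth=-5]  = -17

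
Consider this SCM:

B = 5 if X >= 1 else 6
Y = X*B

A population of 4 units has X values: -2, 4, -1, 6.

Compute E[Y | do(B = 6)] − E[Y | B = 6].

19.5

do(B=6) breaks B's dependence on X. With B=6 fixed, Y across the units is -12, 24, -6, 36, mean 10.5.
Observing B=6 restricts to units where B's equation naturally yields 6: X ∈ {-2, -1}. In that subpopulation Y = -12, -6, mean -9.
Difference = 10.5 − (-9) = 19.5.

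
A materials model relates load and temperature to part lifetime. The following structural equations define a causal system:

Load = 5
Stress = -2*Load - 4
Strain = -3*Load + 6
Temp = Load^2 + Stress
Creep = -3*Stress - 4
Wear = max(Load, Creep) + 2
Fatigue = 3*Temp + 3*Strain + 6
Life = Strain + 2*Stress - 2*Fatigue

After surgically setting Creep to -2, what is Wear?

The intervention breaks the incoming arrows to Creep: Creep = -3*Stress - 4 no longer applies, and Creep = -2.
Wear = max(Load, Creep) + 2  [with Load=5, Creep=-2]  = 7

7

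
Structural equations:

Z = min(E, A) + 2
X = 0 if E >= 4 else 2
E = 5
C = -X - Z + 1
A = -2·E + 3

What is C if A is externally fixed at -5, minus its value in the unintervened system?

-2

do(A=-5) replaces the equation A = -2·E + 3 with the constant A = -5.
X = 0 if E >= 4 else 2  [with E=5]  = 0
Z = min(E, A) + 2  [with E=5, A=-5]  = -3
C = -X - Z + 1  [with X=0, Z=-3]  = 4
Without intervention: A = -2·E + 3  [with E=5]  = -7; X = 0 if E >= 4 else 2  [with E=5]  = 0; Z = min(E, A) + 2  [with E=5, A=-7]  = -5; C = -X - Z + 1  [with X=0, Z=-5]  = 6.
Change = 4 − 6 = -2.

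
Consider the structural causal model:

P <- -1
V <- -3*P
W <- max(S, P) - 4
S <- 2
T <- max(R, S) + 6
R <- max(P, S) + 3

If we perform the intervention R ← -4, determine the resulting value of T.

8

Intervening sets R = -4 and removes its equation (R <- max(P, S) + 3).
T = max(R, S) + 6  [with R=-4, S=2]  = 8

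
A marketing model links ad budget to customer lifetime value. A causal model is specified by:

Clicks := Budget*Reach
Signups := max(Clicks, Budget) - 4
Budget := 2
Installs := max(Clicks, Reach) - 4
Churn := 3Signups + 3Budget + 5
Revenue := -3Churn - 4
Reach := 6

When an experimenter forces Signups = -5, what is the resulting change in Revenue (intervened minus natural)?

Under do(Signups=-5), the mechanism Signups := max(Clicks, Budget) - 4 is discarded; Signups is fixed at -5.
Churn = 3Signups + 3Budget + 5  [with Signups=-5, Budget=2]  = -4
Revenue = -3Churn - 4  [with Churn=-4]  = 8
Without intervention: Clicks = Budget*Reach  [with Budget=2, Reach=6]  = 12; Signups = max(Clicks, Budget) - 4  [with Clicks=12, Budget=2]  = 8; Churn = 3Signups + 3Budget + 5  [with Signups=8, Budget=2]  = 35; Revenue = -3Churn - 4  [with Churn=35]  = -109.
Change = 8 − (-109) = 117.

117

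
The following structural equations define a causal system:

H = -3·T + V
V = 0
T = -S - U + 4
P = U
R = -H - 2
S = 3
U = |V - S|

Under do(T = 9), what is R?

Under do(T=9), the mechanism T = -S - U + 4 is discarded; T is fixed at 9.
H = -3·T + V  [with T=9, V=0]  = -27
R = -H - 2  [with H=-27]  = 25

25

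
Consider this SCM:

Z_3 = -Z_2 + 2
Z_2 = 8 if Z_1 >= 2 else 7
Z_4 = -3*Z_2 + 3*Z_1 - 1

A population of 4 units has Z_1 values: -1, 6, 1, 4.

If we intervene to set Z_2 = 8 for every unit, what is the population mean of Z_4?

-17.5

Under do(Z_2=8), Z_2's equation is replaced by Z_2=8 for every unit. Per-unit Z_4: -28, -7, -22, -13. Mean = -17.5.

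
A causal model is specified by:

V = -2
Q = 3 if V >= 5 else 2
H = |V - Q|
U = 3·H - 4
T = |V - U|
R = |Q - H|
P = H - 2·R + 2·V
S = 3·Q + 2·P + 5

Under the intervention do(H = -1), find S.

The intervention breaks the incoming arrows to H: H = |V - Q| no longer applies, and H = -1.
Q = 3 if V >= 5 else 2  [with V=-2]  = 2
R = |Q - H|  [with Q=2, H=-1]  = 3
P = H - 2·R + 2·V  [with H=-1, R=3, V=-2]  = -11
S = 3·Q + 2·P + 5  [with Q=2, P=-11]  = -11

-11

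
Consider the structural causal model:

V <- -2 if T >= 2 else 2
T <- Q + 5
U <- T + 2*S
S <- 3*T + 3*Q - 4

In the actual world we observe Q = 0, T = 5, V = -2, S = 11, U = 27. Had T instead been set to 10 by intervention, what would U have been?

62

do(T=10) replaces the equation T <- Q + 5 with the constant T = 10.
S = 3*T + 3*Q - 4  [with T=10, Q=0]  = 26
U = T + 2*S  [with T=10, S=26]  = 62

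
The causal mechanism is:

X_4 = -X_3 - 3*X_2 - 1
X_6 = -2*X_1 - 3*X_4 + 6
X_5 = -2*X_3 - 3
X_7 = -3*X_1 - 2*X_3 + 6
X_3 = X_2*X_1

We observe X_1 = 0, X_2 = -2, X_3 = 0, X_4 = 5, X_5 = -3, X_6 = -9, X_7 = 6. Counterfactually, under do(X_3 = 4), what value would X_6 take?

The intervention breaks the incoming arrows to X_3: X_3 = X_2*X_1 no longer applies, and X_3 = 4.
X_4 = -X_3 - 3*X_2 - 1  [with X_3=4, X_2=-2]  = 1
X_6 = -2*X_1 - 3*X_4 + 6  [with X_1=0, X_4=1]  = 3

3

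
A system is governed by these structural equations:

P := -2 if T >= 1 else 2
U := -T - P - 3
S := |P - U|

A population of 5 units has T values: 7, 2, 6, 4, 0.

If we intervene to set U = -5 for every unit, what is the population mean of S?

3.8

Every unit gets U=-5 under the intervention. S values become 3, 3, 3, 3, 7; E[S|do(U=-5)] = 3.8.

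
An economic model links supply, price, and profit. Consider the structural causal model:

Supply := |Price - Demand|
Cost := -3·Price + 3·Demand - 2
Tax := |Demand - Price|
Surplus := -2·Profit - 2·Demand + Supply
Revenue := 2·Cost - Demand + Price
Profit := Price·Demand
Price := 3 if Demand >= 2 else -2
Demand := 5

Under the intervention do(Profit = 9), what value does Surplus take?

do(Profit=9) replaces the equation Profit := Price·Demand with the constant Profit = 9.
Price = 3 if Demand >= 2 else -2  [with Demand=5]  = 3
Supply = |Price - Demand|  [with Price=3, Demand=5]  = 2
Surplus = -2·Profit - 2·Demand + Supply  [with Profit=9, Demand=5, Supply=2]  = -26

-26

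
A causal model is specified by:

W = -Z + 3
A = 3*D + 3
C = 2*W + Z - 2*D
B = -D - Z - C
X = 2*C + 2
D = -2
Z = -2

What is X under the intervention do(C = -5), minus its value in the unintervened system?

Under do(C=-5), the mechanism C = 2*W + Z - 2*D is discarded; C is fixed at -5.
X = 2*C + 2  [with C=-5]  = -8
Without intervention: W = -Z + 3  [with Z=-2]  = 5; C = 2*W + Z - 2*D  [with W=5, Z=-2, D=-2]  = 12; X = 2*C + 2  [with C=12]  = 26.
Change = -8 − 26 = -34.

-34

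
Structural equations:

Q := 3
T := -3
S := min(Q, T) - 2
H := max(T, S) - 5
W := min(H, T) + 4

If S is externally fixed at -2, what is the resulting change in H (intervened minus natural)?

The intervention breaks the incoming arrows to S: S := min(Q, T) - 2 no longer applies, and S = -2.
H = max(T, S) - 5  [with T=-3, S=-2]  = -7
Without intervention: S = min(Q, T) - 2  [with Q=3, T=-3]  = -5; H = max(T, S) - 5  [with T=-3, S=-5]  = -8.
Change = -7 − (-8) = 1.

1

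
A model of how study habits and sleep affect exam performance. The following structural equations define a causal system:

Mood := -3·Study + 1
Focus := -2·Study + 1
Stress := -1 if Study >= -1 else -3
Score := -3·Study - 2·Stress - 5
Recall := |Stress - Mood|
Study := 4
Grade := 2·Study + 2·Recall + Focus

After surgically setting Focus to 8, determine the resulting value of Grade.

36

The intervention breaks the incoming arrows to Focus: Focus := -2·Study + 1 no longer applies, and Focus = 8.
Stress = -1 if Study >= -1 else -3  [with Study=4]  = -1
Mood = -3·Study + 1  [with Study=4]  = -11
Recall = |Stress - Mood|  [with Stress=-1, Mood=-11]  = 10
Grade = 2·Study + 2·Recall + Focus  [with Study=4, Recall=10, Focus=8]  = 36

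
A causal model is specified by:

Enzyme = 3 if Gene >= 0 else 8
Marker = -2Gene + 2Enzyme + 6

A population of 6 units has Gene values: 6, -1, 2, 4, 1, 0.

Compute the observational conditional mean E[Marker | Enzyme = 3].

6.8

Conditioning on Enzyme=3 selects the 5 unit(s) with Gene ∈ {6, 2, 4, 1, 0}. Their Marker values: 0, 8, 4, 10, 12. Mean = 6.8.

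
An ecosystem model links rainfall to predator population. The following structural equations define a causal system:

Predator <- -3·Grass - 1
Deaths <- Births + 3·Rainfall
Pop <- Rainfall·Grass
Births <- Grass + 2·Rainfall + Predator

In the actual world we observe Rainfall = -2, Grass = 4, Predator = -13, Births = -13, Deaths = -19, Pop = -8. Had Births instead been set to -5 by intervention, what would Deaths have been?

Intervening sets Births = -5 and removes its equation (Births <- Grass + 2·Rainfall + Predator).
Deaths = Births + 3·Rainfall  [with Births=-5, Rainfall=-2]  = -11

-11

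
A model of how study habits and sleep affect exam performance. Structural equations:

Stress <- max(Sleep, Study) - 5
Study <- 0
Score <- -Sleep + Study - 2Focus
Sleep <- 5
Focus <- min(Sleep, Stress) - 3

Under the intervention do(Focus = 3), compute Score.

-11

Intervening sets Focus = 3 and removes its equation (Focus <- min(Sleep, Stress) - 3).
Score = -Sleep + Study - 2Focus  [with Sleep=5, Study=0, Focus=3]  = -11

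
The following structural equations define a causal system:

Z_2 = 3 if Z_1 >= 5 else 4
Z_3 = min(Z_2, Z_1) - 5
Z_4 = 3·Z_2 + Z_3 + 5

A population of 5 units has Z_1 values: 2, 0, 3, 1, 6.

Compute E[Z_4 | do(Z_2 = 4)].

Under do(Z_2=4), Z_2's equation is replaced by Z_2=4 for every unit. Per-unit Z_4: 14, 12, 15, 13, 16. Mean = 14.

14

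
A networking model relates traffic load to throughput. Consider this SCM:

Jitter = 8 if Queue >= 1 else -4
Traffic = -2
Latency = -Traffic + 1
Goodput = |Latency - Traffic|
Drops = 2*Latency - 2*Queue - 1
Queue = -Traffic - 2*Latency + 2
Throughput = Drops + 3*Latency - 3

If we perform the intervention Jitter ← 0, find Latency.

3

Under do(Jitter=0), the mechanism Jitter = 8 if Queue >= 1 else -4 is discarded; Jitter is fixed at 0.
No directed path runs from Jitter to Latency, so Latency keeps its natural value.
Latency = -Traffic + 1  [with Traffic=-2]  = 3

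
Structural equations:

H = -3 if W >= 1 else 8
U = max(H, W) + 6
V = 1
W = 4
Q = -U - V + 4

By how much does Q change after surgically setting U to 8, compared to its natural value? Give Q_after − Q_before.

2

Intervening sets U = 8 and removes its equation (U = max(H, W) + 6).
Q = -U - V + 4  [with U=8, V=1]  = -5
Without intervention: H = -3 if W >= 1 else 8  [with W=4]  = -3; U = max(H, W) + 6  [with H=-3, W=4]  = 10; Q = -U - V + 4  [with U=10, V=1]  = -7.
Change = -5 − (-7) = 2.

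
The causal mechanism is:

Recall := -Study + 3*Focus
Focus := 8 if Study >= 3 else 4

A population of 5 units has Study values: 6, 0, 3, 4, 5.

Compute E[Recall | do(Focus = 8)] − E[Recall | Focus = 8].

0.9

do(Focus=8) breaks Focus's dependence on Study. With Focus=8 fixed, Recall across the units is 18, 24, 21, 20, 19, mean 20.4.
Observing Focus=8 restricts to units where Focus's equation naturally yields 8: Study ∈ {6, 3, 4, 5}. In that subpopulation Recall = 18, 21, 20, 19, mean 19.5.
Difference = 20.4 − 19.5 = 0.9.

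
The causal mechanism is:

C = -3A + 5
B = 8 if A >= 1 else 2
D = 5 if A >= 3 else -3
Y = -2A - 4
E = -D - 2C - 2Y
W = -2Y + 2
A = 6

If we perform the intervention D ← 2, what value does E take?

do(D=2) replaces the equation D = 5 if A >= 3 else -3 with the constant D = 2.
Y = -2A - 4  [with A=6]  = -16
C = -3A + 5  [with A=6]  = -13
E = -D - 2C - 2Y  [with D=2, C=-13, Y=-16]  = 56

56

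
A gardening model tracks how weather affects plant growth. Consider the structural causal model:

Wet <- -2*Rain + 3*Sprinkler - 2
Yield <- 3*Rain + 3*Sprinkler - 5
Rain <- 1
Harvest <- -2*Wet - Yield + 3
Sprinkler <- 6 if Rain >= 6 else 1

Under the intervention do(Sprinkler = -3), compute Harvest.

do(Sprinkler=-3) replaces the equation Sprinkler <- 6 if Rain >= 6 else 1 with the constant Sprinkler = -3.
Wet = -2*Rain + 3*Sprinkler - 2  [with Rain=1, Sprinkler=-3]  = -13
Yield = 3*Rain + 3*Sprinkler - 5  [with Rain=1, Sprinkler=-3]  = -11
Harvest = -2*Wet - Yield + 3  [with Wet=-13, Yield=-11]  = 40

40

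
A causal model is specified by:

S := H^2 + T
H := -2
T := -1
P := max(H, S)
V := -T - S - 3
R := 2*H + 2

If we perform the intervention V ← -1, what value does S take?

do(V=-1) replaces the equation V := -T - S - 3 with the constant V = -1.
S is not downstream of the intervention, so its value is determined by the original equations.
S = H^2 + T  [with H=-2, T=-1]  = 3

3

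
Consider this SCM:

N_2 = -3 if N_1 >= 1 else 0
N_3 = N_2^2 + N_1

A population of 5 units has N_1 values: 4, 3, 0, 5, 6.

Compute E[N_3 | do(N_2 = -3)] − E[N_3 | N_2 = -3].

-0.9

Under do(N_2=-3), N_2's equation is replaced by N_2=-3 for every unit. Per-unit N_3: 13, 12, 9, 14, 15. Mean = 12.6.
E[N_3|N_2=-3] averages over only the 4 units with N_2=-3 (N_1 = 4, 3, 5, 6): N_3 = 13, 12, 14, 15, mean 13.5.
Difference = 12.6 − 13.5 = -0.9.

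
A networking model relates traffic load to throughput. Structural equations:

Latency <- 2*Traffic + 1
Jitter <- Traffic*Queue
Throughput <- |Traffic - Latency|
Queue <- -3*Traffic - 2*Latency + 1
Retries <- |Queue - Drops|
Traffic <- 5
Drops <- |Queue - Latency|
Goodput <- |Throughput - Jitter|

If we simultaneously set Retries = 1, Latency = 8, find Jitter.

The joint intervention fixes Retries = 1, Latency = 8, removing each variable's own equation.
Queue = -3*Traffic - 2*Latency + 1  [with Traffic=5, Latency=8]  = -30
Jitter = Traffic*Queue  [with Traffic=5, Queue=-30]  = -150

-150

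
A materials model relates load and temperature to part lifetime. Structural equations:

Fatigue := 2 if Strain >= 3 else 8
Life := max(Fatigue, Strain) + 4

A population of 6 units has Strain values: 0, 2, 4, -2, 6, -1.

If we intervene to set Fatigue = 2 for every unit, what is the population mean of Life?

Every unit gets Fatigue=2 under the intervention. Life values become 6, 6, 8, 6, 10, 6; E[Life|do(Fatigue=2)] = 7.

7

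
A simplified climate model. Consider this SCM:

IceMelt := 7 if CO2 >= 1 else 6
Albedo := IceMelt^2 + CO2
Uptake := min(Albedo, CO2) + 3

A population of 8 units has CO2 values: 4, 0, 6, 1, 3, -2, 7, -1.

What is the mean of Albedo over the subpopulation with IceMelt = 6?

35

E[Albedo|IceMelt=6] averages over only the 3 units with IceMelt=6 (CO2 = 0, -2, -1): Albedo = 36, 34, 35, mean 35.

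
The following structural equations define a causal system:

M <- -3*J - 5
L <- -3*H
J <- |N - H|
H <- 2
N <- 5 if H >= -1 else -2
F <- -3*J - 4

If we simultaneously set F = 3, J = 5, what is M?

-20

Under do(F = 3, J = 5), each intervened variable's structural equation is replaced by its fixed value.
M = -3*J - 5  [with J=5]  = -20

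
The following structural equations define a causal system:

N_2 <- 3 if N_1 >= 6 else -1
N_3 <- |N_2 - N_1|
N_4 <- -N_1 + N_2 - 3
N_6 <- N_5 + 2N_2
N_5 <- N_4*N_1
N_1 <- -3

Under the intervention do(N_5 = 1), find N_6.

The intervention breaks the incoming arrows to N_5: N_5 <- N_4*N_1 no longer applies, and N_5 = 1.
N_2 = 3 if N_1 >= 6 else -1  [with N_1=-3]  = -1
N_6 = N_5 + 2N_2  [with N_5=1, N_2=-1]  = -1

-1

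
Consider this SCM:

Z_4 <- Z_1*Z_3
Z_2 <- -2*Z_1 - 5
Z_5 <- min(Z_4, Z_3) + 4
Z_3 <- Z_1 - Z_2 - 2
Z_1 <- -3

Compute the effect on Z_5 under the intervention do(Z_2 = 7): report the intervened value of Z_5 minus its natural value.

-6

do(Z_2=7) replaces the equation Z_2 <- -2*Z_1 - 5 with the constant Z_2 = 7.
Z_3 = Z_1 - Z_2 - 2  [with Z_1=-3, Z_2=7]  = -12
Z_4 = Z_1*Z_3  [with Z_1=-3, Z_3=-12]  = 36
Z_5 = min(Z_4, Z_3) + 4  [with Z_4=36, Z_3=-12]  = -8
Without intervention: Z_2 = -2*Z_1 - 5  [with Z_1=-3]  = 1; Z_3 = Z_1 - Z_2 - 2  [with Z_1=-3, Z_2=1]  = -6; Z_4 = Z_1*Z_3  [with Z_1=-3, Z_3=-6]  = 18; Z_5 = min(Z_4, Z_3) + 4  [with Z_4=18, Z_3=-6]  = -2.
Change = -8 − (-2) = -6.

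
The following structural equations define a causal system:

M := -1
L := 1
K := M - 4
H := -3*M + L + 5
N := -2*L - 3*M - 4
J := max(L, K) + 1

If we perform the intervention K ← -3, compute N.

Under do(K=-3), the mechanism K := M - 4 is discarded; K is fixed at -3.
Since N is not a descendant of the intervened variable, it is unaffected.
N = -2*L - 3*M - 4  [with L=1, M=-1]  = -3

-3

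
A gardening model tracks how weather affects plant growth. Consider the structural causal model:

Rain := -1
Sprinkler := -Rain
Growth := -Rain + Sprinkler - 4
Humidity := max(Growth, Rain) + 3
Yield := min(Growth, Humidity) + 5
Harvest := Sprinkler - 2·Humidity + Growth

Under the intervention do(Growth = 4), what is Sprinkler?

1

Under do(Growth=4), the mechanism Growth := -Rain + Sprinkler - 4 is discarded; Growth is fixed at 4.
Since Sprinkler is not a descendant of the intervened variable, it is unaffected.
Sprinkler = -Rain  [with Rain=-1]  = 1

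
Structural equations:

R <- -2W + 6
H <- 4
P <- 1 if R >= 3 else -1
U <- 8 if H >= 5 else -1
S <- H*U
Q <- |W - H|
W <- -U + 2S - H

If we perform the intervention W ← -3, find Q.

Under do(W=-3), the mechanism W <- -U + 2S - H is discarded; W is fixed at -3.
Q = |W - H|  [with W=-3, H=4]  = 7

7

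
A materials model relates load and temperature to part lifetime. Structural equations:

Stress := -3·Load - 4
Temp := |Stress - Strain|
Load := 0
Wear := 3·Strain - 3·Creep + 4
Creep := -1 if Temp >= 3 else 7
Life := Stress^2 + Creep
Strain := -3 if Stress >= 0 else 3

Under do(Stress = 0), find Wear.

-2

Under do(Stress=0), the mechanism Stress := -3·Load - 4 is discarded; Stress is fixed at 0.
Strain = -3 if Stress >= 0 else 3  [with Stress=0]  = -3
Temp = |Stress - Strain|  [with Stress=0, Strain=-3]  = 3
Creep = -1 if Temp >= 3 else 7  [with Temp=3]  = -1
Wear = 3·Strain - 3·Creep + 4  [with Strain=-3, Creep=-1]  = -2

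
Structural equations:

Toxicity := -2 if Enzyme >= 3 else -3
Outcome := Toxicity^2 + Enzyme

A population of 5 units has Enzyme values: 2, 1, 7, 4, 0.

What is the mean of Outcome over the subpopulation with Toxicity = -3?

E[Outcome|Toxicity=-3] averages over only the 3 units with Toxicity=-3 (Enzyme = 2, 1, 0): Outcome = 11, 10, 9, mean 10.

10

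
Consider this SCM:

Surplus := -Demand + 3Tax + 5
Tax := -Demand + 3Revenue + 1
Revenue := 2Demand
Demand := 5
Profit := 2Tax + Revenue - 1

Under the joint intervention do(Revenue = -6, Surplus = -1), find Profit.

The joint intervention fixes Revenue = -6, Surplus = -1, removing each variable's own equation.
Tax = -Demand + 3Revenue + 1  [with Demand=5, Revenue=-6]  = -22
Profit = 2Tax + Revenue - 1  [with Tax=-22, Revenue=-6]  = -51

-51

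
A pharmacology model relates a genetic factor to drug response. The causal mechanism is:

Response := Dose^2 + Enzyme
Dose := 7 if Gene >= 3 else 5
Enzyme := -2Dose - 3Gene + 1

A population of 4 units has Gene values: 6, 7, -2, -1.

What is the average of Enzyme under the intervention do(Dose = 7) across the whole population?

-20.5

Every unit gets Dose=7 under the intervention. Enzyme values become -31, -34, -7, -10; E[Enzyme|do(Dose=7)] = -20.5.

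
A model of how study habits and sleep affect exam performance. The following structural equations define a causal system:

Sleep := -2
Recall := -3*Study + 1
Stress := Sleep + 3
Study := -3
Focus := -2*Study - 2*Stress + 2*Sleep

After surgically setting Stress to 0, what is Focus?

The intervention breaks the incoming arrows to Stress: Stress := Sleep + 3 no longer applies, and Stress = 0.
Focus = -2*Study - 2*Stress + 2*Sleep  [with Study=-3, Stress=0, Sleep=-2]  = 2

2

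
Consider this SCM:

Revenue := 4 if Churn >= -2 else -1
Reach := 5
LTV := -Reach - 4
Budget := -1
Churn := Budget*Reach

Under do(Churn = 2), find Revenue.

4

The intervention breaks the incoming arrows to Churn: Churn := Budget*Reach no longer applies, and Churn = 2.
Revenue = 4 if Churn >= -2 else -1  [with Churn=2]  = 4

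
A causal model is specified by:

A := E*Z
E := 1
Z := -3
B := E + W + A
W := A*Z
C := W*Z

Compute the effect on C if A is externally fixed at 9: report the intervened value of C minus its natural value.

108

do(A=9) replaces the equation A := E*Z with the constant A = 9.
W = A*Z  [with A=9, Z=-3]  = -27
C = W*Z  [with W=-27, Z=-3]  = 81
Without intervention: A = E*Z  [with E=1, Z=-3]  = -3; W = A*Z  [with A=-3, Z=-3]  = 9; C = W*Z  [with W=9, Z=-3]  = -27.
Change = 81 − (-27) = 108.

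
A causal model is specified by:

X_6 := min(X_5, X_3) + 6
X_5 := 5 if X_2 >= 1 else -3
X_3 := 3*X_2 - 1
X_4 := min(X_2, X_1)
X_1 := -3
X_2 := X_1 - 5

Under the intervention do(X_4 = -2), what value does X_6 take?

Under do(X_4=-2), the mechanism X_4 := min(X_2, X_1) is discarded; X_4 is fixed at -2.
Since X_6 is not a descendant of the intervened variable, it is unaffected.
X_2 = X_1 - 5  [with X_1=-3]  = -8
X_3 = 3*X_2 - 1  [with X_2=-8]  = -25
X_5 = 5 if X_2 >= 1 else -3  [with X_2=-8]  = -3
X_6 = min(X_5, X_3) + 6  [with X_5=-3, X_3=-25]  = -19

-19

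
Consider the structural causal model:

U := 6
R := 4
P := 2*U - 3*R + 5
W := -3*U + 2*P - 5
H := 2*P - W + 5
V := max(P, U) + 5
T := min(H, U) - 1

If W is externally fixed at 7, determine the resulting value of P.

Under do(W=7), the mechanism W := -3*U + 2*P - 5 is discarded; W is fixed at 7.
Since P is not a descendant of the intervened variable, it is unaffected.
P = 2*U - 3*R + 5  [with U=6, R=4]  = 5

5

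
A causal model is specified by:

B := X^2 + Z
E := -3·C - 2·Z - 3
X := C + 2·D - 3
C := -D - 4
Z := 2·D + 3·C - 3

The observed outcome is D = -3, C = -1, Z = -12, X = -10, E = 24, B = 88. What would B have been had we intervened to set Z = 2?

102

The intervention breaks the incoming arrows to Z: Z := 2·D + 3·C - 3 no longer applies, and Z = 2.
C = -D - 4  [with D=-3]  = -1
X = C + 2·D - 3  [with C=-1, D=-3]  = -10
B = X^2 + Z  [with X=-10, Z=2]  = 102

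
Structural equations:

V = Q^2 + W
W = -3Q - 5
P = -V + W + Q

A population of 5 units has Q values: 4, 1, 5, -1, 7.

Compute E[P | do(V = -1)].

-10.4

Under do(V=-1), V's equation is replaced by V=-1 for every unit. Per-unit P: -12, -6, -14, -2, -18. Mean = -10.4.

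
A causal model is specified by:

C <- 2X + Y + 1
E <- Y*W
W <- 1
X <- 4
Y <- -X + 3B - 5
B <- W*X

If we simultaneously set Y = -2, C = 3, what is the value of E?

-2

Setting Y = -2, C = 3 by intervention discards those variables' equations.
E = Y*W  [with Y=-2, W=1]  = -2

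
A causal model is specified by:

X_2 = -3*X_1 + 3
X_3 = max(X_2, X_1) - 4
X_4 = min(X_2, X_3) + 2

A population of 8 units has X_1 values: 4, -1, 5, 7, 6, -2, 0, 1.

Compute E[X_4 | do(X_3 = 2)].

Every unit gets X_3=2 under the intervention. X_4 values become -7, 4, -10, -16, -13, 4, 4, 2; E[X_4|do(X_3=2)] = -4.

-4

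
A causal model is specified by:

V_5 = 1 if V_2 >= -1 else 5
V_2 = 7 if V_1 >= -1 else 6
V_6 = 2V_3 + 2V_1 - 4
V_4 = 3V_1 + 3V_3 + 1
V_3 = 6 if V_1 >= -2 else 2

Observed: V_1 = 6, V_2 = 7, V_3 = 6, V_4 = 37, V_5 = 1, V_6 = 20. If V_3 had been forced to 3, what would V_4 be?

28

The intervention breaks the incoming arrows to V_3: V_3 = 6 if V_1 >= -2 else 2 no longer applies, and V_3 = 3.
V_4 = 3V_1 + 3V_3 + 1  [with V_1=6, V_3=3]  = 28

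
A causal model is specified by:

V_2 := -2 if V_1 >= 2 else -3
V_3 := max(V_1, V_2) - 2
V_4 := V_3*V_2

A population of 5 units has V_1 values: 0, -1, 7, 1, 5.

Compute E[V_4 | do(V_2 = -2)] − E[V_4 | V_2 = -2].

do(V_2=-2) breaks V_2's dependence on V_1. With V_2=-2 fixed, V_4 across the units is 4, 6, -10, 2, -6, mean -0.8.
E[V_4|V_2=-2] averages over only the 2 units with V_2=-2 (V_1 = 7, 5): V_4 = -10, -6, mean -8.
Difference = -0.8 − (-8) = 7.2.

7.2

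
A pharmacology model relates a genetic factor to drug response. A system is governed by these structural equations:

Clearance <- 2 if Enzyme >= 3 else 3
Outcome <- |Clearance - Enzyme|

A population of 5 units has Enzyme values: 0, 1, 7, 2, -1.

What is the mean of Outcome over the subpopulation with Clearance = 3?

E[Outcome|Clearance=3] averages over only the 4 units with Clearance=3 (Enzyme = 0, 1, 2, -1): Outcome = 3, 2, 1, 4, mean 2.5.

2.5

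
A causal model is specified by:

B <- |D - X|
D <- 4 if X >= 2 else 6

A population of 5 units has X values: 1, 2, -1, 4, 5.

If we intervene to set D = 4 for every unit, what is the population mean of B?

2.2

do(D=4) breaks D's dependence on X. With D=4 fixed, B across the units is 3, 2, 5, 0, 1, mean 2.2.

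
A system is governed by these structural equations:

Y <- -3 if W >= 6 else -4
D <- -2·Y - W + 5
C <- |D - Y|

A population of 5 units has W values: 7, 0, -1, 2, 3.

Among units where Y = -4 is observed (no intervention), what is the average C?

Conditioning on Y=-4 selects the 4 unit(s) with W ∈ {0, -1, 2, 3}. Their C values: 17, 18, 15, 14. Mean = 16.

16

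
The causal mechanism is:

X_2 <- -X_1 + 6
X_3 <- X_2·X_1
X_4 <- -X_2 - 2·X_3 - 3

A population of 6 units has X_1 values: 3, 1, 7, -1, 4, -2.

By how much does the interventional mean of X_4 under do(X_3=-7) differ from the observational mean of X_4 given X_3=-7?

-1

Under do(X_3=-7), X_3's equation is replaced by X_3=-7 for every unit. Per-unit X_4: 8, 6, 12, 4, 9, 3. Mean = 7.
E[X_4|X_3=-7] averages over only the 2 units with X_3=-7 (X_1 = 7, -1): X_4 = 12, 4, mean 8.
Difference = 7 − 8 = -1.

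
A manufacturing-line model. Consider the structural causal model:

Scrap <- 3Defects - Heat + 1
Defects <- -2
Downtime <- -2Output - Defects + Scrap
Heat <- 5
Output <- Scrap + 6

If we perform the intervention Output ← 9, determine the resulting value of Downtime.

-26

Intervening sets Output = 9 and removes its equation (Output <- Scrap + 6).
Scrap = 3Defects - Heat + 1  [with Defects=-2, Heat=5]  = -10
Downtime = -2Output - Defects + Scrap  [with Output=9, Defects=-2, Scrap=-10]  = -26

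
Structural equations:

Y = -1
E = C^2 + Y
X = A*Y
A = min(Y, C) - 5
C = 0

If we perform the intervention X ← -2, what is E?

Intervening sets X = -2 and removes its equation (X = A*Y).
No directed path runs from X to E, so E keeps its natural value.
E = C^2 + Y  [with C=0, Y=-1]  = -1

-1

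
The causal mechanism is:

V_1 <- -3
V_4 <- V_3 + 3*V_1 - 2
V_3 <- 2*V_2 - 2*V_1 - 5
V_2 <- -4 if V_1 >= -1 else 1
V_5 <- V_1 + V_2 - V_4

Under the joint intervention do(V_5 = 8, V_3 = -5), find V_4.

Under do(V_5 = 8, V_3 = -5), each intervened variable's structural equation is replaced by its fixed value.
V_4 = V_3 + 3*V_1 - 2  [with V_3=-5, V_1=-3]  = -16

-16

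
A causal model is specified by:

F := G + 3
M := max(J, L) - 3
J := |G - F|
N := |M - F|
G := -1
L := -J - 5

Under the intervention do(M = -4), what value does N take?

The intervention breaks the incoming arrows to M: M := max(J, L) - 3 no longer applies, and M = -4.
F = G + 3  [with G=-1]  = 2
N = |M - F|  [with M=-4, F=2]  = 6

6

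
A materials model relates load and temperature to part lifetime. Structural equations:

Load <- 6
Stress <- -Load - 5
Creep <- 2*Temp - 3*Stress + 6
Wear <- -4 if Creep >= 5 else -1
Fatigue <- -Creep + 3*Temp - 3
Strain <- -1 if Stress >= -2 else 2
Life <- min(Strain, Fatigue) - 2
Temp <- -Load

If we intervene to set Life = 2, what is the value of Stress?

-11

The intervention breaks the incoming arrows to Life: Life <- min(Strain, Fatigue) - 2 no longer applies, and Life = 2.
Stress is not downstream of the intervention, so its value is determined by the original equations.
Stress = -Load - 5  [with Load=6]  = -11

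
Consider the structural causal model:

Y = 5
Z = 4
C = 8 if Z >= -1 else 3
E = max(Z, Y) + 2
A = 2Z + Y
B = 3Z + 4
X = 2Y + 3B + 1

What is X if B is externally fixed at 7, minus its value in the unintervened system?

-27

Intervening sets B = 7 and removes its equation (B = 3Z + 4).
X = 2Y + 3B + 1  [with Y=5, B=7]  = 32
Without intervention: B = 3Z + 4  [with Z=4]  = 16; X = 2Y + 3B + 1  [with Y=5, B=16]  = 59.
Change = 32 − 59 = -27.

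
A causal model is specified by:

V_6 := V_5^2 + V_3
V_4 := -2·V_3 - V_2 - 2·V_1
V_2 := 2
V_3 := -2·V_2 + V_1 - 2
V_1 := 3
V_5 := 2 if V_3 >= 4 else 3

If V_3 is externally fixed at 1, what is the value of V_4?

The intervention breaks the incoming arrows to V_3: V_3 := -2·V_2 + V_1 - 2 no longer applies, and V_3 = 1.
V_4 = -2·V_3 - V_2 - 2·V_1  [with V_3=1, V_2=2, V_1=3]  = -10

-10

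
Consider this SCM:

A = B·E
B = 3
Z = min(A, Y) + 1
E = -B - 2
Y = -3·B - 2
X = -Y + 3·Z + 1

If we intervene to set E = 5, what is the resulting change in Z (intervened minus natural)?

4

do(E=5) replaces the equation E = -B - 2 with the constant E = 5.
Y = -3·B - 2  [with B=3]  = -11
A = B·E  [with B=3, E=5]  = 15
Z = min(A, Y) + 1  [with A=15, Y=-11]  = -10
Without intervention: E = -B - 2  [with B=3]  = -5; Y = -3·B - 2  [with B=3]  = -11; A = B·E  [with B=3, E=-5]  = -15; Z = min(A, Y) + 1  [with A=-15, Y=-11]  = -14.
Change = -10 − (-14) = 4.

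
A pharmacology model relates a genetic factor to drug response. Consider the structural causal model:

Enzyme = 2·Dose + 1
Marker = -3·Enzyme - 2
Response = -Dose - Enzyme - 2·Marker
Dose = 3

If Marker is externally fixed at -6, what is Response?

2

The intervention breaks the incoming arrows to Marker: Marker = -3·Enzyme - 2 no longer applies, and Marker = -6.
Enzyme = 2·Dose + 1  [with Dose=3]  = 7
Response = -Dose - Enzyme - 2·Marker  [with Dose=3, Enzyme=7, Marker=-6]  = 2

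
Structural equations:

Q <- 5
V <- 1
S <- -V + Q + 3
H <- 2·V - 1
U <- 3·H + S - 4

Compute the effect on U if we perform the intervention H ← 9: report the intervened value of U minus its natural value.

24

Intervening sets H = 9 and removes its equation (H <- 2·V - 1).
S = -V + Q + 3  [with V=1, Q=5]  = 7
U = 3·H + S - 4  [with H=9, S=7]  = 30
Without intervention: S = -V + Q + 3  [with V=1, Q=5]  = 7; H = 2·V - 1  [with V=1]  = 1; U = 3·H + S - 4  [with H=1, S=7]  = 6.
Change = 30 − 6 = 24.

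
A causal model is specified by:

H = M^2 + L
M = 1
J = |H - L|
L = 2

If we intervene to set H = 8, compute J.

6

The intervention breaks the incoming arrows to H: H = M^2 + L no longer applies, and H = 8.
J = |H - L|  [with H=8, L=2]  = 6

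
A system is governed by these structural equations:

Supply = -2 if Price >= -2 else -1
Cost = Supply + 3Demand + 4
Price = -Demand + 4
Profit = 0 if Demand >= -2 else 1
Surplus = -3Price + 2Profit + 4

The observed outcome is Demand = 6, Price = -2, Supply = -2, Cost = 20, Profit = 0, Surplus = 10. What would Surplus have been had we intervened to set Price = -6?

Under do(Price=-6), the mechanism Price = -Demand + 4 is discarded; Price is fixed at -6.
Profit = 0 if Demand >= -2 else 1  [with Demand=6]  = 0
Surplus = -3Price + 2Profit + 4  [with Price=-6, Profit=0]  = 22

22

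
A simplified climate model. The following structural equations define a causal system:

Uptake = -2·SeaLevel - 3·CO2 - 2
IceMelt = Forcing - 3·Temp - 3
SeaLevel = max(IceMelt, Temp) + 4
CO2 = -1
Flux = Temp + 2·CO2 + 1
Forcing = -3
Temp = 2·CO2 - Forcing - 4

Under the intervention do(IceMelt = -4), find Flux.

-4

Under do(IceMelt=-4), the mechanism IceMelt = Forcing - 3·Temp - 3 is discarded; IceMelt is fixed at -4.
Since Flux is not a descendant of the intervened variable, it is unaffected.
Temp = 2·CO2 - Forcing - 4  [with CO2=-1, Forcing=-3]  = -3
Flux = Temp + 2·CO2 + 1  [with Temp=-3, CO2=-1]  = -4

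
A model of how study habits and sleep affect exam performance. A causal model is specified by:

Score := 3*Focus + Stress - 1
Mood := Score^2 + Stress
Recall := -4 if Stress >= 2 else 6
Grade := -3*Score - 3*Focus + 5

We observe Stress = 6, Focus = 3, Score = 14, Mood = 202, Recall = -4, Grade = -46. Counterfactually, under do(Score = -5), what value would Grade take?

The intervention breaks the incoming arrows to Score: Score := 3*Focus + Stress - 1 no longer applies, and Score = -5.
Grade = -3*Score - 3*Focus + 5  [with Score=-5, Focus=3]  = 11

11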